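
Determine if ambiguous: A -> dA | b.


right-linear, alternatives start with distinct terminals 'd' vs 'b': unique leftmost derivation
Unambiguous


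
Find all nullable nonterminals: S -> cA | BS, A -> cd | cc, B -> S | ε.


A nonterminal is nullable iff some alternative derives ε (directly, or every symbol in it is nullable)
Nullable: {B}


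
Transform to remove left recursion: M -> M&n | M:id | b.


Left-recursive alternatives: M&n, M:id; non-recursive: b
Introduce M': M -> bM', M' -> &nM' | :idM' | ε


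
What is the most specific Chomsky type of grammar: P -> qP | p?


Right-linear: every RHS is a terminal or a terminal followed by one nonterminal
Classification: Type 3 (Regular)


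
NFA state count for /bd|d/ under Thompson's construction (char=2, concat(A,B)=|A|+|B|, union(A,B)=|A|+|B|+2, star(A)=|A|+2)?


Syntax tree has 3 char leaf(s), 1 union(s), 0 star(s)
chars contribute 3×2 = 6; each union adds +2; each star adds +2
Total: 6 + 2 + 0 = 8 states


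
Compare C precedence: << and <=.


'<<' is shift (level 8); '<=' is relational (level 7)
Higher level binds tighter
'<<' has higher precedence than '<='


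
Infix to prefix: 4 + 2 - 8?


left-to-right (same/higher precedence on left): tree is (- (+ 4 2) 8)
Prefix: - + 4 2 8


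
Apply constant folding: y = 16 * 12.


16 * 12 = 192 at compile time
Optimized: y = 192


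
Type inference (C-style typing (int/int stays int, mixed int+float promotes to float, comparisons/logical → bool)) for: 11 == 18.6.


Operand types: int == float
Rule: comparison yields bool
Result type: bool


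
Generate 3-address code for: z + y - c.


Break into single-operator statements:
t1 = z + y
t2 = t1 - c


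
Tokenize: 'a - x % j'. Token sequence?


Scan left to right, longest-match per lexeme
Tokens: ID(a), OP(-), ID(x), OP(%), ID(j)


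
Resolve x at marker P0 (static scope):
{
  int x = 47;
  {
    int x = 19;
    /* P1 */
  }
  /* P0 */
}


x declared in the same block as P0
x = 47


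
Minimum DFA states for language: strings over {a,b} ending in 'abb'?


Track the longest suffix of input matching a prefix of 'abb': 4 classes (prefixes of length 0..3)
Minimal DFA: 4 states


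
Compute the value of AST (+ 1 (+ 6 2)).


Evaluate inner: (+ 6 2) = 8
Evaluate root: (+ 1 8) = 9
Result: 9


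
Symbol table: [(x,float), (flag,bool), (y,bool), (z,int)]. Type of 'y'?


Lookup 'y' → type bool


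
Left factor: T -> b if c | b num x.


Common prefix: 'b'
Factored: T -> b T', T' -> if c | num x


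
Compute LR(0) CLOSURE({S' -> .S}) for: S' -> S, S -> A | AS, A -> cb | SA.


Start: S' -> .S
For each item with dot before a nonterminal B, add B -> .γ for every B-production
Closure: [S' -> .S, S -> .A, S -> .AS, A -> .cb, A -> .SA]


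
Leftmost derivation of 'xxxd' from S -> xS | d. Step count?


Derivation: S => xS => xxS => xxxS => xxxd
Steps: 4


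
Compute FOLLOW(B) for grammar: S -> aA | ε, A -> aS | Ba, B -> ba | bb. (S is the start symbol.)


$ ∈ FOLLOW(S). For each A -> αBβ: add FIRST(β)\{ε} to FOLLOW(B); if β nullable, add FOLLOW(A).
FOLLOW(B) = {a}


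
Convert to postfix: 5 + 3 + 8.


Left to right (same or higher precedence on left)
Postfix: 5 3 + 8 +


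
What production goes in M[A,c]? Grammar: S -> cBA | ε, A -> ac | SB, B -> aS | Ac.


For [A, c]: 'c' ∈ FIRST(SB)
Entry: A -> SB


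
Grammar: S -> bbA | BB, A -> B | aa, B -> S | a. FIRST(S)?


Per alternative of S: FIRST(bbA) = {b}; FIRST(BB) = {a, b}
FIRST(S) = {a, b}


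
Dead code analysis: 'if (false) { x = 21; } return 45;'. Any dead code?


condition is constant false, so the whole block is unreachable
Dead: 'if (false) { x = 21; }'


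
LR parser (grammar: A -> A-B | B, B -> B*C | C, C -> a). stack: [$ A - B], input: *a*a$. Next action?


'*' can extend B; shift to build B -> B*C
Action: shift


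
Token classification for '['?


Pattern: delimiter/punctuation
Type: PUNCTUATION


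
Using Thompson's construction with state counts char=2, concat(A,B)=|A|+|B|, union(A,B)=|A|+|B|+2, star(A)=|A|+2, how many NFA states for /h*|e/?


Syntax tree has 2 char leaf(s), 1 union(s), 1 star(s)
chars contribute 2×2 = 4; each union adds +2; each star adds +2
Total: 4 + 2 + 2 = 8 states


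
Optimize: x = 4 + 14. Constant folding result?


4 + 14 = 18 at compile time
Optimized: x = 18


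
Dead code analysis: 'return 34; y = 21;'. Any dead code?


statement follows a return and is unreachable
Dead: 'y = 21'


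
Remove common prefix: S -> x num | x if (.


Common prefix: 'x'
Factored: S -> x S', S' -> num | if (


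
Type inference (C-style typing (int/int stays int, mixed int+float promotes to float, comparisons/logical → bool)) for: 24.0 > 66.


Operand types: float > int
Rule: comparison yields bool
Result type: bool


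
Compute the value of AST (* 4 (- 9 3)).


Evaluate inner: (- 9 3) = 6
Evaluate root: (* 4 6) = 24
Result: 24


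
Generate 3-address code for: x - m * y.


Break into single-operator statements:
t1 = m * y
t2 = x - t1


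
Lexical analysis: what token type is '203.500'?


Pattern: digits with a decimal point
Type: FLOAT_LITERAL


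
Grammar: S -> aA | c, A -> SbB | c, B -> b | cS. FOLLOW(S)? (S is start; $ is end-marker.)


$ ∈ FOLLOW(S). For each A -> αBβ: add FIRST(β)\{ε} to FOLLOW(B); if β nullable, add FOLLOW(A).
FOLLOW(S) = {$, b}


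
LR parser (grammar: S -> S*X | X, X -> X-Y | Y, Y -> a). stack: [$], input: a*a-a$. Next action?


no handle on stack; shift 'a'
Action: shift


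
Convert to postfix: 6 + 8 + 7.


Left to right (same or higher precedence on left)
Postfix: 6 8 + 7 +


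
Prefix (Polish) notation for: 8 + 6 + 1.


left-to-right (same/higher precedence on left): tree is (+ (+ 8 6) 1)
Prefix: + + 8 6 1


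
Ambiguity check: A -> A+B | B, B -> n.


precedence layered via separate nonterminal B: deterministic
Unambiguous


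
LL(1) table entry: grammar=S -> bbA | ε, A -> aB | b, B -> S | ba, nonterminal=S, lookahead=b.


For [S, b]: 'b' ∈ FIRST(bbA)
Entry: S -> bbA


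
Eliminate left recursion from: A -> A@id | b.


Left-recursive alternatives: A@id; non-recursive: b
Introduce A': A -> bA', A' -> @idA' | ε


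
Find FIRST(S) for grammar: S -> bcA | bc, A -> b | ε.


Per alternative of S: FIRST(bcA) = {b}; FIRST(bc) = {b}
FIRST(S) = {b}


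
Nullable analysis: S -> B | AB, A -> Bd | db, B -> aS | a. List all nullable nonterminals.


A nonterminal is nullable iff some alternative derives ε (directly, or every symbol in it is nullable)
Nullable: {}


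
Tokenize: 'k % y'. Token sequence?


Scan left to right, longest-match per lexeme
Tokens: ID(k), OP(%), ID(y)


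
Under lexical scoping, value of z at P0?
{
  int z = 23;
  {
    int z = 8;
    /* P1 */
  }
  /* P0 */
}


z declared in the same block as P0
z = 23


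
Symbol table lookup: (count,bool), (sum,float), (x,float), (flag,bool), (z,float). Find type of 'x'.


Lookup 'x' → type float


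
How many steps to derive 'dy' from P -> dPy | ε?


Derivation: P => dPy => dy
Steps: 2


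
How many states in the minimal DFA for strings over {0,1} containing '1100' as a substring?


KMP-style automaton: 4 progress states + 1 absorbing accept = 5
Minimal DFA: 5 states


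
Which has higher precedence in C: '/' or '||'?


'/' is multiplicative (level 10); '||' is logical OR (level 1)
Higher level binds tighter
'/' has higher precedence than '||'


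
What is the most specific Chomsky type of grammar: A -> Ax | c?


Left-linear: every RHS is a terminal or one nonterminal followed by a terminal
Classification: Type 3 (Regular)


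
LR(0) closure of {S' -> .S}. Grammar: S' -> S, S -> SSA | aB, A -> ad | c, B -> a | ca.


Start: S' -> .S
For each item with dot before a nonterminal B, add B -> .γ for every B-production
Closure: [S' -> .S, S -> .SSA, S -> .aB]


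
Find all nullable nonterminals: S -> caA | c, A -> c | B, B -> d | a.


A nonterminal is nullable iff some alternative derives ε (directly, or every symbol in it is nullable)
Nullable: {}


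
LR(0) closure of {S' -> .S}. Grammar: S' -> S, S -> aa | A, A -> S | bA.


Start: S' -> .S
For each item with dot before a nonterminal B, add B -> .γ for every B-production
Closure: [S' -> .S, S -> .aa, S -> .A, A -> .S, A -> .bA]


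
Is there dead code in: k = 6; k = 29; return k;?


first assignment to k is overwritten before any read
Dead: 'k = 6'


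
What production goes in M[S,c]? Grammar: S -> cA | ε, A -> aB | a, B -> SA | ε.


For [S, c]: 'c' ∈ FIRST(cA)
Entry: S -> cA


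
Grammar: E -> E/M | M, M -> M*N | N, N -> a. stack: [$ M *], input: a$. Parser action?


no handle; shift 'a'
Action: shift


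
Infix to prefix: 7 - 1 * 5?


'*' binds tighter: tree is (- 7 (* 1 5))
Prefix: - 7 * 1 5


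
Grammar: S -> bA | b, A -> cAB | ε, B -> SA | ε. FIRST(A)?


Per alternative of A: FIRST(cAB) = {c}; FIRST(ε) = {ε}
FIRST(A) = {c, ε}


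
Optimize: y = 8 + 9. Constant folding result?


8 + 9 = 17 at compile time
Optimized: y = 17


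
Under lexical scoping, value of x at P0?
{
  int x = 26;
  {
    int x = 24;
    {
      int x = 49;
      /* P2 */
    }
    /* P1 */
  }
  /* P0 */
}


x declared in the same block as P0
x = 26


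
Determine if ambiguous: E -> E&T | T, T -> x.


precedence layered via separate nonterminal T: deterministic
Unambiguous


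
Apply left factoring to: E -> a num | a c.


Common prefix: 'a'
Factored: E -> a E', E' -> num | c


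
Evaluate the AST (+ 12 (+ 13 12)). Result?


Evaluate inner: (+ 13 12) = 25
Evaluate root: (+ 12 25) = 37
Result: 37


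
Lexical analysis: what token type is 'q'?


Pattern: letter/underscore followed by alphanumerics, not a keyword
Type: IDENTIFIER


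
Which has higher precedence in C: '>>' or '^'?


'>>' is shift (level 8); '^' is bitwise XOR (level 4)
Higher level binds tighter
'>>' has higher precedence than '^'


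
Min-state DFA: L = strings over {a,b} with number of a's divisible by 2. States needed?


Track (count of a) mod 2: states 0..1, accept at 0
Minimal DFA: 2 states


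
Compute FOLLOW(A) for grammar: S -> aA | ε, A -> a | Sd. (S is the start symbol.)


$ ∈ FOLLOW(S). For each A -> αBβ: add FIRST(β)\{ε} to FOLLOW(B); if β nullable, add FOLLOW(A).
FOLLOW(A) = {$, d}


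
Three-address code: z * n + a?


Break into single-operator statements:
t1 = z * n
t2 = t1 + a


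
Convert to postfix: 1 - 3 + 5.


Left to right (same or higher precedence on left)
Postfix: 1 3 - 5 +


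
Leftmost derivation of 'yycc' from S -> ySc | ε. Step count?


Derivation: S => ySc => yyScc => yycc
Steps: 3


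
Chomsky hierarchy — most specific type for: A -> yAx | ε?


Single nonterminal LHS, but y^n x^n is not regular
Classification: Type 2 (Context-Free)


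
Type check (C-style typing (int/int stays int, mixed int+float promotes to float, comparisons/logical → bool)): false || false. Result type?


Operand types: bool || bool
Rule: logical operators take bool operands and yield bool
Result type: bool


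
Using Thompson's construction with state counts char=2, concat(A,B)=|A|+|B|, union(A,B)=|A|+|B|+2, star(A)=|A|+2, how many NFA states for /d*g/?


Syntax tree has 2 char leaf(s), 0 union(s), 1 star(s)
chars contribute 2×2 = 4; each union adds +2; each star adds +2
Total: 4 + 0 + 2 = 6 states


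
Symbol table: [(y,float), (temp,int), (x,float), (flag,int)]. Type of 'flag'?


Lookup 'flag' → type int


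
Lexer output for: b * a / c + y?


Scan left to right, longest-match per lexeme
Tokens: ID(b), OP(*), ID(a), OP(/), ID(c), OP(+), ID(y)


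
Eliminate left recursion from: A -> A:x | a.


Left-recursive alternatives: A:x; non-recursive: a
Introduce A': A -> aA', A' -> :xA' | ε


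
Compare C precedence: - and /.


'/' is multiplicative (level 10); '-' is additive (level 9)
Higher level binds tighter
'/' has higher precedence than '-'


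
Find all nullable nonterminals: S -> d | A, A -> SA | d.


A nonterminal is nullable iff some alternative derives ε (directly, or every symbol in it is nullable)
Nullable: {}


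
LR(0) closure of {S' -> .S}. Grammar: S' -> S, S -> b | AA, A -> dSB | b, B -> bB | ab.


Start: S' -> .S
For each item with dot before a nonterminal B, add B -> .γ for every B-production
Closure: [S' -> .S, S -> .b, S -> .AA, A -> .dSB, A -> .b]


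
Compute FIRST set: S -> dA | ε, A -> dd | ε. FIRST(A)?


Per alternative of A: FIRST(dd) = {d}; FIRST(ε) = {ε}
FIRST(A) = {d, ε}


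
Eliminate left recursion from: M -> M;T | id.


Left-recursive alternatives: M;T; non-recursive: id
Introduce M': M -> idM', M' -> ;TM' | ε


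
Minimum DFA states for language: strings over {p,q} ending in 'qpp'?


Track the longest suffix of input matching a prefix of 'qpp': 4 classes (prefixes of length 0..3)
Minimal DFA: 4 states


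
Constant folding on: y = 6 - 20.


6 - 20 = -14 at compile time
Optimized: y = -14


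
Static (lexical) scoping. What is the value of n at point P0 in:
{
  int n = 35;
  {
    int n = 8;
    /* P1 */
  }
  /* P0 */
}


n declared in the same block as P0
n = 35


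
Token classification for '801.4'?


Pattern: digits with a decimal point
Type: FLOAT_LITERAL


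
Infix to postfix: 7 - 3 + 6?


Left to right (same or higher precedence on left)
Postfix: 7 3 - 6 +


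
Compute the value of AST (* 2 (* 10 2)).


Evaluate inner: (* 10 2) = 20
Evaluate root: (* 2 20) = 40
Result: 40


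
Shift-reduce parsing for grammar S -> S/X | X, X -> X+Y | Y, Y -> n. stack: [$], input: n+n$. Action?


no handle on stack; shift 'n'
Action: shift


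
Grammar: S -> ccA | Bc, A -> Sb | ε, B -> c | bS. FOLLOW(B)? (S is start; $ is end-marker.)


$ ∈ FOLLOW(S). For each A -> αBβ: add FIRST(β)\{ε} to FOLLOW(B); if β nullable, add FOLLOW(A).
FOLLOW(B) = {c}


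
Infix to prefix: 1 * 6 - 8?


left-to-right (same/higher precedence on left): tree is (- (* 1 6) 8)
Prefix: - * 1 6 8


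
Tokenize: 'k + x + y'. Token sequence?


Scan left to right, longest-match per lexeme
Tokens: ID(k), OP(+), ID(x), OP(+), ID(y)


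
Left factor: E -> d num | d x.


Common prefix: 'd'
Factored: E -> d E', E' -> num | x


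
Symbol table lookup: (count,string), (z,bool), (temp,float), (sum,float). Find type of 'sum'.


Lookup 'sum' → type float


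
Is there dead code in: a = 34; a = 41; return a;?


first assignment to a is overwritten before any read
Dead: 'a = 34'


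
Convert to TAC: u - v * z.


Break into single-operator statements:
t1 = v * z
t2 = u - t1


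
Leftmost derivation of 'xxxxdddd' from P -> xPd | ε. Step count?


Derivation: P => xPd => xxPdd => xxxPddd => xxxxPdddd => xxxxdddd
Steps: 5


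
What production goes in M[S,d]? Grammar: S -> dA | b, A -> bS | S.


For [S, d]: 'd' ∈ FIRST(dA)
Entry: S -> dA


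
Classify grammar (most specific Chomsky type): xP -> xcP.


LHS has context (more than one symbol) and |LHS| ≤ |RHS|
Classification: Type 1 (Context-Sensitive)


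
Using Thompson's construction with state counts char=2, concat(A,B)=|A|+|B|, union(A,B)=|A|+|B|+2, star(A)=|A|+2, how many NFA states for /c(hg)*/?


Syntax tree has 3 char leaf(s), 0 union(s), 1 star(s)
chars contribute 3×2 = 6; each union adds +2; each star adds +2
Total: 6 + 0 + 2 = 8 states


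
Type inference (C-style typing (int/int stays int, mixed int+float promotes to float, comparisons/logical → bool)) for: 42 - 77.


Operand types: int - int
Rule: mixed int/float promotes to float; int/int stays int
Result type: int


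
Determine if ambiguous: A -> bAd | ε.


balanced b^n…d^n: each string has a unique parse
Unambiguous


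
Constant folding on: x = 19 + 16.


19 + 16 = 35 at compile time
Optimized: x = 35


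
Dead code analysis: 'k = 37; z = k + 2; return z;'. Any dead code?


k is read by z's definition; z is returned
No dead code


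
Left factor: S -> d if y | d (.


Common prefix: 'd'
Factored: S -> d S', S' -> if y | (


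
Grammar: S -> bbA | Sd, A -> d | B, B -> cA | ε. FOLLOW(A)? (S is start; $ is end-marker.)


$ ∈ FOLLOW(S). For each A -> αBβ: add FIRST(β)\{ε} to FOLLOW(B); if β nullable, add FOLLOW(A).
FOLLOW(A) = {$, d}


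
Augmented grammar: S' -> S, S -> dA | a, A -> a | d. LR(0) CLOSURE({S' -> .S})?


Start: S' -> .S
For each item with dot before a nonterminal B, add B -> .γ for every B-production
Closure: [S' -> .S, S -> .dA, S -> .a]


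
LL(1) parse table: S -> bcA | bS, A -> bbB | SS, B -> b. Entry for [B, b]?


For [B, b]: 'b' ∈ FIRST(b)
Entry: B -> b


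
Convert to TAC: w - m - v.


Break into single-operator statements:
t1 = w - m
t2 = t1 - v


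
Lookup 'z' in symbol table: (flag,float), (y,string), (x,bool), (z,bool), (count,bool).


Lookup 'z' → type bool


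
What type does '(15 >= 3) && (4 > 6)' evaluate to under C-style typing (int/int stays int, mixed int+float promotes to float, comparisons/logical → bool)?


Operand types: bool && bool
Rule: logical operators take bool operands and yield bool
Result type: bool


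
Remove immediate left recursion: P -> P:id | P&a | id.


Left-recursive alternatives: P:id, P&a; non-recursive: id
Introduce P': P -> idP', P' -> :idP' | &aP' | ε


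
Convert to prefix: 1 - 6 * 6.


'*' binds tighter: tree is (- 1 (* 6 6))
Prefix: - 1 * 6 6


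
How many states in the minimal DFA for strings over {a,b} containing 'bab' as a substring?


KMP-style automaton: 3 progress states + 1 absorbing accept = 4
Minimal DFA: 4 states


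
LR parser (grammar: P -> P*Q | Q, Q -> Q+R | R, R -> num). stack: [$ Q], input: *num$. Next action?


lookahead ∉ {+} so Q won't extend; reduce P -> Q
Action: reduce (P -> Q)


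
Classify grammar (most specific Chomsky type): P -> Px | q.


Left-linear: every RHS is a terminal or one nonterminal followed by a terminal
Classification: Type 3 (Regular)


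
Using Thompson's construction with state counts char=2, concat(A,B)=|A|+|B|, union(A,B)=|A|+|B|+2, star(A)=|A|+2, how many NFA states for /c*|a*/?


Syntax tree has 2 char leaf(s), 1 union(s), 2 star(s)
chars contribute 2×2 = 4; each union adds +2; each star adds +2
Total: 4 + 2 + 4 = 10 states


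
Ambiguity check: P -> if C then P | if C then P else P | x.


dangling else: 'if C then if C then x else x' parses two ways
Ambiguous


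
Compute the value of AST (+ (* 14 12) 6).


Evaluate inner: (* 14 12) = 168
Evaluate root: (+ 168 6) = 174
Result: 174


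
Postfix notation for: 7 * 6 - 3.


Left to right (same or higher precedence on left)
Postfix: 7 6 * 3 -


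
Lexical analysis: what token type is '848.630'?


Pattern: digits with a decimal point
Type: FLOAT_LITERAL


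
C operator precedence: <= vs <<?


'<<' is shift (level 8); '<=' is relational (level 7)
Higher level binds tighter
'<<' has higher precedence than '<='


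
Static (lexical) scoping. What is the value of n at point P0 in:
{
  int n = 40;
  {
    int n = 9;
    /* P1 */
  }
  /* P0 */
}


n declared in the same block as P0
n = 40


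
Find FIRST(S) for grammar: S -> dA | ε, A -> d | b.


Per alternative of S: FIRST(dA) = {d}; FIRST(ε) = {ε}
FIRST(S) = {d, ε}


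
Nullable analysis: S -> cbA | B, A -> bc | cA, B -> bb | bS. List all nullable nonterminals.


A nonterminal is nullable iff some alternative derives ε (directly, or every symbol in it is nullable)
Nullable: {}


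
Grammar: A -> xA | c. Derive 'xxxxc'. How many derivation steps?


Derivation: A => xA => xxA => xxxA => xxxxA => xxxxc
Steps: 5


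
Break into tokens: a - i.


Scan left to right, longest-match per lexeme
Tokens: ID(a), OP(-), ID(i)


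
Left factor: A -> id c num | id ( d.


Common prefix: 'id'
Factored: A -> id A', A' -> c num | ( d


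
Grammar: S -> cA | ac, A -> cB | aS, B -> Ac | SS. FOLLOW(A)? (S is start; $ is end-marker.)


$ ∈ FOLLOW(S). For each A -> αBβ: add FIRST(β)\{ε} to FOLLOW(B); if β nullable, add FOLLOW(A).
FOLLOW(A) = {$, a, c}


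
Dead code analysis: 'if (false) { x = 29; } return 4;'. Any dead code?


condition is constant false, so the whole block is unreachable
Dead: 'if (false) { x = 29; }'


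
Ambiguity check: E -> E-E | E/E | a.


'a-a/a' has two parse trees (no precedence encoded between - and /)
Ambiguous


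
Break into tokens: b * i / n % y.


Scan left to right, longest-match per lexeme
Tokens: ID(b), OP(*), ID(i), OP(/), ID(n), OP(%), ID(y)


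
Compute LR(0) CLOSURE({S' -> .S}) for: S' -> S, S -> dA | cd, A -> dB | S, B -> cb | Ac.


Start: S' -> .S
For each item with dot before a nonterminal B, add B -> .γ for every B-production
Closure: [S' -> .S, S -> .dA, S -> .cd]


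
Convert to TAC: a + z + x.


Break into single-operator statements:
t1 = a + z
t2 = t1 + x


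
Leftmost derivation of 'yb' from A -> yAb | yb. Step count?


Derivation: A => yb
Steps: 1


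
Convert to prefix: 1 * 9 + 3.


left-to-right (same/higher precedence on left): tree is (+ (* 1 9) 3)
Prefix: + * 1 9 3


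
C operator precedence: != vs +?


'+' is additive (level 9); '!=' is equality (level 6)
Higher level binds tighter
'+' has higher precedence than '!='


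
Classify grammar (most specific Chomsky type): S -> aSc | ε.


Single nonterminal LHS, but a^n c^n is not regular
Classification: Type 2 (Context-Free)


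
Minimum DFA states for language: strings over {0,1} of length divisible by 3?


Track length mod 3: states 0..2, accept at 0
Minimal DFA: 3 states


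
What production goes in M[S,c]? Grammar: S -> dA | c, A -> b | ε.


For [S, c]: 'c' ∈ FIRST(c)
Entry: S -> c


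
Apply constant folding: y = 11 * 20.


11 * 20 = 220 at compile time
Optimized: y = 220


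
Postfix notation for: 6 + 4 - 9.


Left to right (same or higher precedence on left)
Postfix: 6 4 + 9 -


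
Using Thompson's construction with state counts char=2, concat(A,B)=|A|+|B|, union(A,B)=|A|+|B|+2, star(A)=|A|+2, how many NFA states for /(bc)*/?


Syntax tree has 2 char leaf(s), 0 union(s), 1 star(s)
chars contribute 2×2 = 4; each union adds +2; each star adds +2
Total: 4 + 0 + 2 = 6 states


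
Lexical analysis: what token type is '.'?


Pattern: operator symbol
Type: OPERATOR


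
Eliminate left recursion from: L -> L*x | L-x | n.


Left-recursive alternatives: L*x, L-x; non-recursive: n
Introduce L': L -> nL', L' -> *xL' | -xL' | ε


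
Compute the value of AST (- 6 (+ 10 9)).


Evaluate inner: (+ 10 9) = 19
Evaluate root: (- 6 19) = -13
Result: -13


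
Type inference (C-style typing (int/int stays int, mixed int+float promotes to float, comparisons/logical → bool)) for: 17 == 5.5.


Operand types: int == float
Rule: comparison yields bool
Result type: bool


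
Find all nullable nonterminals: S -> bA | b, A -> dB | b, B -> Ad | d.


A nonterminal is nullable iff some alternative derives ε (directly, or every symbol in it is nullable)
Nullable: {}


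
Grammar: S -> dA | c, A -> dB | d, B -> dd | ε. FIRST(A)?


Per alternative of A: FIRST(dB) = {d}; FIRST(d) = {d}
FIRST(A) = {d}


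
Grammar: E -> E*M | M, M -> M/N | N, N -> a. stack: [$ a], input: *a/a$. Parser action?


'a' on top is the handle for N -> a
Action: reduce (N -> a)


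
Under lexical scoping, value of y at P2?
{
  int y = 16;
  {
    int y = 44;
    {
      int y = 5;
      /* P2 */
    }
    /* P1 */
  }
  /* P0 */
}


y declared in the same block as P2
y = 5


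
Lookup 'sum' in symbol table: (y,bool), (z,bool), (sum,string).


Lookup 'sum' → type string


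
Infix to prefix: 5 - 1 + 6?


left-to-right (same/higher precedence on left): tree is (+ (- 5 1) 6)
Prefix: + - 5 1 6


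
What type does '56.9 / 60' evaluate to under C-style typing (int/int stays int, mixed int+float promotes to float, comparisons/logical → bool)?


Operand types: float / int
Rule: mixed int/float promotes to float; int/int stays int
Result type: float


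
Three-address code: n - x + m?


Break into single-operator statements:
t1 = n - x
t2 = t1 + m


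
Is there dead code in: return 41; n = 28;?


statement follows a return and is unreachable
Dead: 'n = 28'


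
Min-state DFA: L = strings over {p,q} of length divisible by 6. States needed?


Track length mod 6: states 0..5, accept at 0
Minimal DFA: 6 states


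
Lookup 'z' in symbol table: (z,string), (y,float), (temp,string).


Lookup 'z' → type string


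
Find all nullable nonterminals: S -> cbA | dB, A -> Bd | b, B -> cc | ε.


A nonterminal is nullable iff some alternative derives ε (directly, or every symbol in it is nullable)
Nullable: {B}


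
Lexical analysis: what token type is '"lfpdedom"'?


Pattern: double-quoted sequence
Type: STRING_LITERAL


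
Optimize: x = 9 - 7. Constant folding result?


9 - 7 = 2 at compile time
Optimized: x = 2


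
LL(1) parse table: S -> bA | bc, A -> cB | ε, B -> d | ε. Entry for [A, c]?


For [A, c]: 'c' ∈ FIRST(cB)
Entry: A -> cB


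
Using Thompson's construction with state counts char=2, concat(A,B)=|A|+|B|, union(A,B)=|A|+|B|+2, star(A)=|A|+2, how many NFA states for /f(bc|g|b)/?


Syntax tree has 5 char leaf(s), 2 union(s), 0 star(s)
chars contribute 5×2 = 10; each union adds +2; each star adds +2
Total: 10 + 4 + 0 = 14 states


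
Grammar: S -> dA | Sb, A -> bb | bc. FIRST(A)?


Per alternative of A: FIRST(bb) = {b}; FIRST(bc) = {b}
FIRST(A) = {b}


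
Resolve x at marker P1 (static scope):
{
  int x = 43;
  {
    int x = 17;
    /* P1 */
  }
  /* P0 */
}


x declared in the same block as P1
x = 17


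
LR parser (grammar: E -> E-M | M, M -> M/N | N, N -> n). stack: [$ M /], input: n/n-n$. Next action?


no handle; shift 'n'
Action: shift


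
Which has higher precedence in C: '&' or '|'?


'&' is bitwise AND (level 5); '|' is bitwise OR (level 3)
Higher level binds tighter
'&' has higher precedence than '|'


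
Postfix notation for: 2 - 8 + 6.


Left to right (same or higher precedence on left)
Postfix: 2 8 - 6 +


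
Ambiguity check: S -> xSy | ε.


balanced x^n…y^n: each string has a unique parse
Unambiguous


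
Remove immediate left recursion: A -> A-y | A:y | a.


Left-recursive alternatives: A-y, A:y; non-recursive: a
Introduce A': A -> aA', A' -> -yA' | :yA' | ε


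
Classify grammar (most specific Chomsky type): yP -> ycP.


LHS has context (more than one symbol) and |LHS| ≤ |RHS|
Classification: Type 1 (Context-Sensitive)


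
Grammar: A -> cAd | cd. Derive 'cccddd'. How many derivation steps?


Derivation: A => cAd => ccAdd => cccddd
Steps: 3


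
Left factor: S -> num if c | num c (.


Common prefix: 'num'
Factored: S -> num S', S' -> if c | c (


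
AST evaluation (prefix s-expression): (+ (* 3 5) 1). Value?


Evaluate inner: (* 3 5) = 15
Evaluate root: (+ 15 1) = 16
Result: 16


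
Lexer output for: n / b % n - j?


Scan left to right, longest-match per lexeme
Tokens: ID(n), OP(/), ID(b), OP(%), ID(n), OP(-), ID(j)


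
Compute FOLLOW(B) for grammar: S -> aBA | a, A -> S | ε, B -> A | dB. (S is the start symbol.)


$ ∈ FOLLOW(S). For each A -> αBβ: add FIRST(β)\{ε} to FOLLOW(B); if β nullable, add FOLLOW(A).
FOLLOW(B) = {$, a}


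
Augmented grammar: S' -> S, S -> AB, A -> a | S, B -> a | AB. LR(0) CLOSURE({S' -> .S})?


Start: S' -> .S
For each item with dot before a nonterminal B, add B -> .γ for every B-production
Closure: [S' -> .S, S -> .AB, A -> .a, A -> .S]


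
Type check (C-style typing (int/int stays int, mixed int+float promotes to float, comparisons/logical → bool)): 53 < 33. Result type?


Operand types: int < int
Rule: comparison yields bool
Result type: bool


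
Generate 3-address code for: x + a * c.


Break into single-operator statements:
t1 = a * c
t2 = x + t1


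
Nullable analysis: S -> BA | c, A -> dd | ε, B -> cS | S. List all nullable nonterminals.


A nonterminal is nullable iff some alternative derives ε (directly, or every symbol in it is nullable)
Nullable: {A}


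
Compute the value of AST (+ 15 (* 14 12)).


Evaluate inner: (* 14 12) = 168
Evaluate root: (+ 15 168) = 183
Result: 183


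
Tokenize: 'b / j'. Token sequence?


Scan left to right, longest-match per lexeme
Tokens: ID(b), OP(/), ID(j)


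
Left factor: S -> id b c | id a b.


Common prefix: 'id'
Factored: S -> id S', S' -> b c | a b


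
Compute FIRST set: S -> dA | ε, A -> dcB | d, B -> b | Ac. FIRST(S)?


Per alternative of S: FIRST(dA) = {d}; FIRST(ε) = {ε}
FIRST(S) = {d, ε}


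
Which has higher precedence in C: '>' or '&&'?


'>' is relational (level 7); '&&' is logical AND (level 2)
Higher level binds tighter
'>' has higher precedence than '&&'


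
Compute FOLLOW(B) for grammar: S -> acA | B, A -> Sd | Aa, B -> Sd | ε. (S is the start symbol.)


$ ∈ FOLLOW(S). For each A -> αBβ: add FIRST(β)\{ε} to FOLLOW(B); if β nullable, add FOLLOW(A).
FOLLOW(B) = {$, d}


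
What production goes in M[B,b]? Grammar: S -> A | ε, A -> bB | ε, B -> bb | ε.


For [B, b]: 'b' ∈ FIRST(bb)
Entry: B -> bb


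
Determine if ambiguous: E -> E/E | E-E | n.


'n/n-n' has two parse trees (no precedence encoded between / and -)
Ambiguous


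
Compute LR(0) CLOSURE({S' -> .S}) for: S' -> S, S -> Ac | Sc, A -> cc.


Start: S' -> .S
For each item with dot before a nonterminal B, add B -> .γ for every B-production
Closure: [S' -> .S, S -> .Ac, S -> .Sc, A -> .cc]


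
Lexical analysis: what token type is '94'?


Pattern: digits only
Type: INTEGER_LITERAL


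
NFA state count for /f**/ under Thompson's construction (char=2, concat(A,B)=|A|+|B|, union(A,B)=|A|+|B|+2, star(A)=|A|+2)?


Syntax tree has 1 char leaf(s), 0 union(s), 2 star(s)
chars contribute 1×2 = 2; each union adds +2; each star adds +2
Total: 2 + 0 + 4 = 6 states


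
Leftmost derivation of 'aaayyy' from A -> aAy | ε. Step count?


Derivation: A => aAy => aaAyy => aaaAyyy => aaayyy
Steps: 4


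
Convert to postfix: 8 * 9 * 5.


Left to right (same or higher precedence on left)
Postfix: 8 9 * 5 *


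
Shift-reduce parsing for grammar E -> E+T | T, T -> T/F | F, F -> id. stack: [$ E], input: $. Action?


start symbol E on stack, input exhausted
Action: accept


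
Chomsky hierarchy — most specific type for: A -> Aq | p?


Left-linear: every RHS is a terminal or one nonterminal followed by a terminal
Classification: Type 3 (Regular)


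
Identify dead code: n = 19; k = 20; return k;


n is assigned but never read
Dead: 'n = 19'


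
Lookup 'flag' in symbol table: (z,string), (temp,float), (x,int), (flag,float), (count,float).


Lookup 'flag' → type float


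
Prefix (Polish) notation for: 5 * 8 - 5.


left-to-right (same/higher precedence on left): tree is (- (* 5 8) 5)
Prefix: - * 5 8 5


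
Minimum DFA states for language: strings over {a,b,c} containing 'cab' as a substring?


KMP-style automaton: 3 progress states + 1 absorbing accept = 4
Minimal DFA: 4 states


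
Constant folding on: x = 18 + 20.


18 + 20 = 38 at compile time
Optimized: x = 38


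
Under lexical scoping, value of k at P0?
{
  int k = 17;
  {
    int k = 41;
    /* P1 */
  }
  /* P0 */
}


k declared in the same block as P0
k = 17


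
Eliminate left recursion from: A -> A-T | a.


Left-recursive alternatives: A-T; non-recursive: a
Introduce A': A -> aA', A' -> -TA' | ε


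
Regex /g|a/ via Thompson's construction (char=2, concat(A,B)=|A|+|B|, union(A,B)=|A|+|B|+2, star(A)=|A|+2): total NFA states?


Syntax tree has 2 char leaf(s), 1 union(s), 0 star(s)
chars contribute 2×2 = 4; each union adds +2; each star adds +2
Total: 4 + 2 + 0 = 6 states


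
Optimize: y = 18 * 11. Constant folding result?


18 * 11 = 198 at compile time
Optimized: y = 198


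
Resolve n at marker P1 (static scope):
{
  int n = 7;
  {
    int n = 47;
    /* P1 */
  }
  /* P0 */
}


n declared in the same block as P1
n = 47


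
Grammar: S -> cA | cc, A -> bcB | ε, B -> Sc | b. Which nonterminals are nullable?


A nonterminal is nullable iff some alternative derives ε (directly, or every symbol in it is nullable)
Nullable: {A}


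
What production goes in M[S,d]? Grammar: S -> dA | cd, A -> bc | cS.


For [S, d]: 'd' ∈ FIRST(dA)
Entry: S -> dA


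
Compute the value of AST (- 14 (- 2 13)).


Evaluate inner: (- 2 13) = -11
Evaluate root: (- 14 -11) = 25
Result: 25


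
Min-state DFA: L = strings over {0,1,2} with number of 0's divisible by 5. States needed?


Track (count of 0) mod 5: states 0..4, accept at 0
Minimal DFA: 5 states


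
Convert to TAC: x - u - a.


Break into single-operator statements:
t1 = x - u
t2 = t1 - a


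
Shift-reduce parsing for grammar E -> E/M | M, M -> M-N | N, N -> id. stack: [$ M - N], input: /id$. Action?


handle 'M-N' on top
Action: reduce (M -> M-N)


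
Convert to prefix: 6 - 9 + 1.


left-to-right (same/higher precedence on left): tree is (+ (- 6 9) 1)
Prefix: + - 6 9 1


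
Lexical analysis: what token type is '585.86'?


Pattern: digits with a decimal point
Type: FLOAT_LITERAL


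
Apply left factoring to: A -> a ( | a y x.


Common prefix: 'a'
Factored: A -> a A', A' -> ( | y x


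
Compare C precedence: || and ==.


'==' is equality (level 6); '||' is logical OR (level 1)
Higher level binds tighter
'==' has higher precedence than '||'


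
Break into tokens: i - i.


Scan left to right, longest-match per lexeme
Tokens: ID(i), OP(-), ID(i)


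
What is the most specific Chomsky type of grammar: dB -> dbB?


LHS has context (more than one symbol) and |LHS| ≤ |RHS|
Classification: Type 1 (Context-Sensitive)


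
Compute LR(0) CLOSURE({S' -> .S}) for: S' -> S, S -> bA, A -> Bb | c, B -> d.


Start: S' -> .S
For each item with dot before a nonterminal B, add B -> .γ for every B-production
Closure: [S' -> .S, S -> .bA]


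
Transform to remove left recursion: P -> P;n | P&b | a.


Left-recursive alternatives: P;n, P&b; non-recursive: a
Introduce P': P -> aP', P' -> ;nP' | &bP' | ε


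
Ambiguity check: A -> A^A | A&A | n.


'n^n&n' has two parse trees (no precedence encoded between ^ and &)
Ambiguous


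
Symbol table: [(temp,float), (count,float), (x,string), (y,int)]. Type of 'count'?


Lookup 'count' → type float


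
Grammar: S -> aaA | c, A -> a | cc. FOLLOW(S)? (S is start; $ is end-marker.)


$ ∈ FOLLOW(S). For each A -> αBβ: add FIRST(β)\{ε} to FOLLOW(B); if β nullable, add FOLLOW(A).
FOLLOW(S) = {$}


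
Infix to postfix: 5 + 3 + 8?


Left to right (same or higher precedence on left)
Postfix: 5 3 + 8 +


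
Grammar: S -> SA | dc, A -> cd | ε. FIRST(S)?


Per alternative of S: FIRST(SA) = {d}; FIRST(dc) = {d}
FIRST(S) = {d}


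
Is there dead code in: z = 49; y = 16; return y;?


z is assigned but never read
Dead: 'z = 49'


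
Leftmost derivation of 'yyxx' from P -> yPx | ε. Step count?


Derivation: P => yPx => yyPxx => yyxx
Steps: 3


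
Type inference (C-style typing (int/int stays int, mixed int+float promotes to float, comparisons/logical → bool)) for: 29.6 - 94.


Operand types: float - int
Rule: mixed int/float promotes to float; int/int stays int
Result type: float


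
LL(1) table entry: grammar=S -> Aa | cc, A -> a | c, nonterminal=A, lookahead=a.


For [A, a]: 'a' ∈ FIRST(a)
Entry: A -> a


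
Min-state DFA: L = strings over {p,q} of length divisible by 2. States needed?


Track length mod 2: states 0..1, accept at 0
Minimal DFA: 2 states


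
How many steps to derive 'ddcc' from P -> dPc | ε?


Derivation: P => dPc => ddPcc => ddcc
Steps: 3


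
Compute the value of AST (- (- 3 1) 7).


Evaluate inner: (- 3 1) = 2
Evaluate root: (- 2 7) = -5
Result: -5


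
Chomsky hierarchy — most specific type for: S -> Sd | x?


Left-linear: every RHS is a terminal or one nonterminal followed by a terminal
Classification: Type 3 (Regular)


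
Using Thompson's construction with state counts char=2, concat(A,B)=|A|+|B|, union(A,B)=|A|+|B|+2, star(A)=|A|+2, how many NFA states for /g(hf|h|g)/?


Syntax tree has 5 char leaf(s), 2 union(s), 0 star(s)
chars contribute 5×2 = 10; each union adds +2; each star adds +2
Total: 10 + 4 + 0 = 14 states


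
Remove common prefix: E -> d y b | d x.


Common prefix: 'd'
Factored: E -> d E', E' -> y b | x


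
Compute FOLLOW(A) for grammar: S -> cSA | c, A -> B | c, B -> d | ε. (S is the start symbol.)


$ ∈ FOLLOW(S). For each A -> αBβ: add FIRST(β)\{ε} to FOLLOW(B); if β nullable, add FOLLOW(A).
FOLLOW(A) = {$, c, d}


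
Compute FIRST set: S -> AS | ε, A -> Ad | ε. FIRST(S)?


Per alternative of S: FIRST(AS) = {d, ε}; FIRST(ε) = {ε}
FIRST(S) = {d, ε}


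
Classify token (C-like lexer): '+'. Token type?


Pattern: operator symbol
Type: OPERATOR


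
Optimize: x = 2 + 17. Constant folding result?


2 + 17 = 19 at compile time
Optimized: x = 19


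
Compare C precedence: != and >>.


'>>' is shift (level 8); '!=' is equality (level 6)
Higher level binds tighter
'>>' has higher precedence than '!='


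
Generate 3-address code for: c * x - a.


Break into single-operator statements:
t1 = c * x
t2 = t1 - a


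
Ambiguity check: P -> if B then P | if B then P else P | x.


dangling else: 'if B then if B then x else x' parses two ways
Ambiguous


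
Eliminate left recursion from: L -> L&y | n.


Left-recursive alternatives: L&y; non-recursive: n
Introduce L': L -> nL', L' -> &yL' | ε


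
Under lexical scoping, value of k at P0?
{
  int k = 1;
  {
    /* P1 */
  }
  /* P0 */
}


k declared in the same block as P0
k = 1


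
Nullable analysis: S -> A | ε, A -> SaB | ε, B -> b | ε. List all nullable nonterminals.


A nonterminal is nullable iff some alternative derives ε (directly, or every symbol in it is nullable)
Nullable: {A, B, S}


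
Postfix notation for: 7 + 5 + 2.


Left to right (same or higher precedence on left)
Postfix: 7 5 + 2 +


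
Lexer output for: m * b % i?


Scan left to right, longest-match per lexeme
Tokens: ID(m), OP(*), ID(b), OP(%), ID(i)


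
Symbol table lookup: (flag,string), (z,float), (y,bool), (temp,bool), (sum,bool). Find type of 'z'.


Lookup 'z' → type float


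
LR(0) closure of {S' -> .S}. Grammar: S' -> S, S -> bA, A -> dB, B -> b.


Start: S' -> .S
For each item with dot before a nonterminal B, add B -> .γ for every B-production
Closure: [S' -> .S, S -> .bA]


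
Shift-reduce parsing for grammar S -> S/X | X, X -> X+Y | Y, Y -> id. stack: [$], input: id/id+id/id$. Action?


no handle on stack; shift 'id'
Action: shift


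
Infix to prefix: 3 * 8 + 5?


left-to-right (same/higher precedence on left): tree is (+ (* 3 8) 5)
Prefix: + * 3 8 5
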